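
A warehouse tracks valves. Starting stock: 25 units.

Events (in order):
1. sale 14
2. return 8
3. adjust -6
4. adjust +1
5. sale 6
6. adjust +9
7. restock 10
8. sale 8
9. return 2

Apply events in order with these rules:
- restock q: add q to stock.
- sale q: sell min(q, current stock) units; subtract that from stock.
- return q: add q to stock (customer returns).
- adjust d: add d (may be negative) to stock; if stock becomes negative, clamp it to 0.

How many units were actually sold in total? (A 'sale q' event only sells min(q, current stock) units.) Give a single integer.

Answer: 28

Derivation:
Processing events:
Start: stock = 25
  Event 1 (sale 14): sell min(14,25)=14. stock: 25 - 14 = 11. total_sold = 14
  Event 2 (return 8): 11 + 8 = 19
  Event 3 (adjust -6): 19 + -6 = 13
  Event 4 (adjust +1): 13 + 1 = 14
  Event 5 (sale 6): sell min(6,14)=6. stock: 14 - 6 = 8. total_sold = 20
  Event 6 (adjust +9): 8 + 9 = 17
  Event 7 (restock 10): 17 + 10 = 27
  Event 8 (sale 8): sell min(8,27)=8. stock: 27 - 8 = 19. total_sold = 28
  Event 9 (return 2): 19 + 2 = 21
Final: stock = 21, total_sold = 28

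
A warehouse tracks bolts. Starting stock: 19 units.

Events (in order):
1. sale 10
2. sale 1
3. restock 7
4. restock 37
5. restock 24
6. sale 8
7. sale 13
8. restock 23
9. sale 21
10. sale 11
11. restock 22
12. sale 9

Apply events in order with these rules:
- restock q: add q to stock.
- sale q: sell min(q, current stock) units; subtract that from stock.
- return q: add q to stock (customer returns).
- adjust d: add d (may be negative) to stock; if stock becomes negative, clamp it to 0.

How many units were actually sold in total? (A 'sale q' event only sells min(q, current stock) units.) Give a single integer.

Processing events:
Start: stock = 19
  Event 1 (sale 10): sell min(10,19)=10. stock: 19 - 10 = 9. total_sold = 10
  Event 2 (sale 1): sell min(1,9)=1. stock: 9 - 1 = 8. total_sold = 11
  Event 3 (restock 7): 8 + 7 = 15
  Event 4 (restock 37): 15 + 37 = 52
  Event 5 (restock 24): 52 + 24 = 76
  Event 6 (sale 8): sell min(8,76)=8. stock: 76 - 8 = 68. total_sold = 19
  Event 7 (sale 13): sell min(13,68)=13. stock: 68 - 13 = 55. total_sold = 32
  Event 8 (restock 23): 55 + 23 = 78
  Event 9 (sale 21): sell min(21,78)=21. stock: 78 - 21 = 57. total_sold = 53
  Event 10 (sale 11): sell min(11,57)=11. stock: 57 - 11 = 46. total_sold = 64
  Event 11 (restock 22): 46 + 22 = 68
  Event 12 (sale 9): sell min(9,68)=9. stock: 68 - 9 = 59. total_sold = 73
Final: stock = 59, total_sold = 73

Answer: 73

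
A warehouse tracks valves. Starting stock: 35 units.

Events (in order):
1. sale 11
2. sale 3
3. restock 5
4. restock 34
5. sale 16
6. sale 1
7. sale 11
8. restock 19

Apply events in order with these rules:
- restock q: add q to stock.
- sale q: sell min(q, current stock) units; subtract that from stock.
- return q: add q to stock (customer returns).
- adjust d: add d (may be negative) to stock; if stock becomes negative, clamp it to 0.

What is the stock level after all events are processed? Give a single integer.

Answer: 51

Derivation:
Processing events:
Start: stock = 35
  Event 1 (sale 11): sell min(11,35)=11. stock: 35 - 11 = 24. total_sold = 11
  Event 2 (sale 3): sell min(3,24)=3. stock: 24 - 3 = 21. total_sold = 14
  Event 3 (restock 5): 21 + 5 = 26
  Event 4 (restock 34): 26 + 34 = 60
  Event 5 (sale 16): sell min(16,60)=16. stock: 60 - 16 = 44. total_sold = 30
  Event 6 (sale 1): sell min(1,44)=1. stock: 44 - 1 = 43. total_sold = 31
  Event 7 (sale 11): sell min(11,43)=11. stock: 43 - 11 = 32. total_sold = 42
  Event 8 (restock 19): 32 + 19 = 51
Final: stock = 51, total_sold = 42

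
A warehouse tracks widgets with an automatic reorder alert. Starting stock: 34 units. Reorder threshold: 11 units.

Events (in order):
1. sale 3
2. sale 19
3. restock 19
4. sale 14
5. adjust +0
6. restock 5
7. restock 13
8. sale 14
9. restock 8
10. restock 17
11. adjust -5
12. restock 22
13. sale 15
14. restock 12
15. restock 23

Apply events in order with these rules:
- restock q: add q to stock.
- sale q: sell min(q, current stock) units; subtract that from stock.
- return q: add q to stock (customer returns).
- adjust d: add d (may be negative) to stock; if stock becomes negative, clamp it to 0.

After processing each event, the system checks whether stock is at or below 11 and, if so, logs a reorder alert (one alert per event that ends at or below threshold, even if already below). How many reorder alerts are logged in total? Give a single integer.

Answer: 0

Derivation:
Processing events:
Start: stock = 34
  Event 1 (sale 3): sell min(3,34)=3. stock: 34 - 3 = 31. total_sold = 3
  Event 2 (sale 19): sell min(19,31)=19. stock: 31 - 19 = 12. total_sold = 22
  Event 3 (restock 19): 12 + 19 = 31
  Event 4 (sale 14): sell min(14,31)=14. stock: 31 - 14 = 17. total_sold = 36
  Event 5 (adjust +0): 17 + 0 = 17
  Event 6 (restock 5): 17 + 5 = 22
  Event 7 (restock 13): 22 + 13 = 35
  Event 8 (sale 14): sell min(14,35)=14. stock: 35 - 14 = 21. total_sold = 50
  Event 9 (restock 8): 21 + 8 = 29
  Event 10 (restock 17): 29 + 17 = 46
  Event 11 (adjust -5): 46 + -5 = 41
  Event 12 (restock 22): 41 + 22 = 63
  Event 13 (sale 15): sell min(15,63)=15. stock: 63 - 15 = 48. total_sold = 65
  Event 14 (restock 12): 48 + 12 = 60
  Event 15 (restock 23): 60 + 23 = 83
Final: stock = 83, total_sold = 65

Checking against threshold 11:
  After event 1: stock=31 > 11
  After event 2: stock=12 > 11
  After event 3: stock=31 > 11
  After event 4: stock=17 > 11
  After event 5: stock=17 > 11
  After event 6: stock=22 > 11
  After event 7: stock=35 > 11
  After event 8: stock=21 > 11
  After event 9: stock=29 > 11
  After event 10: stock=46 > 11
  After event 11: stock=41 > 11
  After event 12: stock=63 > 11
  After event 13: stock=48 > 11
  After event 14: stock=60 > 11
  After event 15: stock=83 > 11
Alert events: []. Count = 0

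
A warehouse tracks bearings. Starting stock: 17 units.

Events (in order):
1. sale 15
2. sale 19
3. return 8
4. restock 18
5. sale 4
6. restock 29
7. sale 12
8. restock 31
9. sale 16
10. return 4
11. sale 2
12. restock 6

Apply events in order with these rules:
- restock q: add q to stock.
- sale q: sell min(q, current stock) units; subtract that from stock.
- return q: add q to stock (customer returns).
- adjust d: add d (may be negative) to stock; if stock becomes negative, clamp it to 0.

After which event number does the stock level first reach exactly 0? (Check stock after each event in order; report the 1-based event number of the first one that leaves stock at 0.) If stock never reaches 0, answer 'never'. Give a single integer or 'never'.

Processing events:
Start: stock = 17
  Event 1 (sale 15): sell min(15,17)=15. stock: 17 - 15 = 2. total_sold = 15
  Event 2 (sale 19): sell min(19,2)=2. stock: 2 - 2 = 0. total_sold = 17
  Event 3 (return 8): 0 + 8 = 8
  Event 4 (restock 18): 8 + 18 = 26
  Event 5 (sale 4): sell min(4,26)=4. stock: 26 - 4 = 22. total_sold = 21
  Event 6 (restock 29): 22 + 29 = 51
  Event 7 (sale 12): sell min(12,51)=12. stock: 51 - 12 = 39. total_sold = 33
  Event 8 (restock 31): 39 + 31 = 70
  Event 9 (sale 16): sell min(16,70)=16. stock: 70 - 16 = 54. total_sold = 49
  Event 10 (return 4): 54 + 4 = 58
  Event 11 (sale 2): sell min(2,58)=2. stock: 58 - 2 = 56. total_sold = 51
  Event 12 (restock 6): 56 + 6 = 62
Final: stock = 62, total_sold = 51

First zero at event 2.

Answer: 2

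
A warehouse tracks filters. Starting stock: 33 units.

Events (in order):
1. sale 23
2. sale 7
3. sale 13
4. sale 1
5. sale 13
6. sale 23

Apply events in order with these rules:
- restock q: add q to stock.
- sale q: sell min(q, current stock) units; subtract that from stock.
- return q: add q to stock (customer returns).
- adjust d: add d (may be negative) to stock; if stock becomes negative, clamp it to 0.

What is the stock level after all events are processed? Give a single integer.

Answer: 0

Derivation:
Processing events:
Start: stock = 33
  Event 1 (sale 23): sell min(23,33)=23. stock: 33 - 23 = 10. total_sold = 23
  Event 2 (sale 7): sell min(7,10)=7. stock: 10 - 7 = 3. total_sold = 30
  Event 3 (sale 13): sell min(13,3)=3. stock: 3 - 3 = 0. total_sold = 33
  Event 4 (sale 1): sell min(1,0)=0. stock: 0 - 0 = 0. total_sold = 33
  Event 5 (sale 13): sell min(13,0)=0. stock: 0 - 0 = 0. total_sold = 33
  Event 6 (sale 23): sell min(23,0)=0. stock: 0 - 0 = 0. total_sold = 33
Final: stock = 0, total_sold = 33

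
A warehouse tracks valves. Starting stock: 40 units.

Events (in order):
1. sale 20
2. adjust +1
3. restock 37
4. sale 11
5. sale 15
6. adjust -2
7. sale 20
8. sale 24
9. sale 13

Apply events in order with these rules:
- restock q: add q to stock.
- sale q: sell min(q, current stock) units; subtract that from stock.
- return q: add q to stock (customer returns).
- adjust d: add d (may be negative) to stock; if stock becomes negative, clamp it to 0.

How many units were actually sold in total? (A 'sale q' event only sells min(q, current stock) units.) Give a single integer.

Processing events:
Start: stock = 40
  Event 1 (sale 20): sell min(20,40)=20. stock: 40 - 20 = 20. total_sold = 20
  Event 2 (adjust +1): 20 + 1 = 21
  Event 3 (restock 37): 21 + 37 = 58
  Event 4 (sale 11): sell min(11,58)=11. stock: 58 - 11 = 47. total_sold = 31
  Event 5 (sale 15): sell min(15,47)=15. stock: 47 - 15 = 32. total_sold = 46
  Event 6 (adjust -2): 32 + -2 = 30
  Event 7 (sale 20): sell min(20,30)=20. stock: 30 - 20 = 10. total_sold = 66
  Event 8 (sale 24): sell min(24,10)=10. stock: 10 - 10 = 0. total_sold = 76
  Event 9 (sale 13): sell min(13,0)=0. stock: 0 - 0 = 0. total_sold = 76
Final: stock = 0, total_sold = 76

Answer: 76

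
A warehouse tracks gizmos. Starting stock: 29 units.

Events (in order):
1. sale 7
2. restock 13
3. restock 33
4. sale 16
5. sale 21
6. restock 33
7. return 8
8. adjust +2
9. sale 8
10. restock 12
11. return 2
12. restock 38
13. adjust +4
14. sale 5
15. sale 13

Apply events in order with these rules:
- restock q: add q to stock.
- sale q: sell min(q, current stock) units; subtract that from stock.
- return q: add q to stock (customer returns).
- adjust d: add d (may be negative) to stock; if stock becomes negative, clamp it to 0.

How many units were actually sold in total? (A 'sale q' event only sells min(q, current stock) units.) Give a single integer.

Processing events:
Start: stock = 29
  Event 1 (sale 7): sell min(7,29)=7. stock: 29 - 7 = 22. total_sold = 7
  Event 2 (restock 13): 22 + 13 = 35
  Event 3 (restock 33): 35 + 33 = 68
  Event 4 (sale 16): sell min(16,68)=16. stock: 68 - 16 = 52. total_sold = 23
  Event 5 (sale 21): sell min(21,52)=21. stock: 52 - 21 = 31. total_sold = 44
  Event 6 (restock 33): 31 + 33 = 64
  Event 7 (return 8): 64 + 8 = 72
  Event 8 (adjust +2): 72 + 2 = 74
  Event 9 (sale 8): sell min(8,74)=8. stock: 74 - 8 = 66. total_sold = 52
  Event 10 (restock 12): 66 + 12 = 78
  Event 11 (return 2): 78 + 2 = 80
  Event 12 (restock 38): 80 + 38 = 118
  Event 13 (adjust +4): 118 + 4 = 122
  Event 14 (sale 5): sell min(5,122)=5. stock: 122 - 5 = 117. total_sold = 57
  Event 15 (sale 13): sell min(13,117)=13. stock: 117 - 13 = 104. total_sold = 70
Final: stock = 104, total_sold = 70

Answer: 70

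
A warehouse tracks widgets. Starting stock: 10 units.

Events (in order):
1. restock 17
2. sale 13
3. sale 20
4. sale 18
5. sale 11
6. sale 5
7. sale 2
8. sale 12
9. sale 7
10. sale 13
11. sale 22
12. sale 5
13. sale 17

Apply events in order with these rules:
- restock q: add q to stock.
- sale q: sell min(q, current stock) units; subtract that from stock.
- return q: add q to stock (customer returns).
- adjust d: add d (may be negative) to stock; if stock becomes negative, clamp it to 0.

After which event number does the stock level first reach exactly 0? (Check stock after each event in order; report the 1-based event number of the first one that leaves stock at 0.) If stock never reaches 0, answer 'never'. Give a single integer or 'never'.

Processing events:
Start: stock = 10
  Event 1 (restock 17): 10 + 17 = 27
  Event 2 (sale 13): sell min(13,27)=13. stock: 27 - 13 = 14. total_sold = 13
  Event 3 (sale 20): sell min(20,14)=14. stock: 14 - 14 = 0. total_sold = 27
  Event 4 (sale 18): sell min(18,0)=0. stock: 0 - 0 = 0. total_sold = 27
  Event 5 (sale 11): sell min(11,0)=0. stock: 0 - 0 = 0. total_sold = 27
  Event 6 (sale 5): sell min(5,0)=0. stock: 0 - 0 = 0. total_sold = 27
  Event 7 (sale 2): sell min(2,0)=0. stock: 0 - 0 = 0. total_sold = 27
  Event 8 (sale 12): sell min(12,0)=0. stock: 0 - 0 = 0. total_sold = 27
  Event 9 (sale 7): sell min(7,0)=0. stock: 0 - 0 = 0. total_sold = 27
  Event 10 (sale 13): sell min(13,0)=0. stock: 0 - 0 = 0. total_sold = 27
  Event 11 (sale 22): sell min(22,0)=0. stock: 0 - 0 = 0. total_sold = 27
  Event 12 (sale 5): sell min(5,0)=0. stock: 0 - 0 = 0. total_sold = 27
  Event 13 (sale 17): sell min(17,0)=0. stock: 0 - 0 = 0. total_sold = 27
Final: stock = 0, total_sold = 27

First zero at event 3.

Answer: 3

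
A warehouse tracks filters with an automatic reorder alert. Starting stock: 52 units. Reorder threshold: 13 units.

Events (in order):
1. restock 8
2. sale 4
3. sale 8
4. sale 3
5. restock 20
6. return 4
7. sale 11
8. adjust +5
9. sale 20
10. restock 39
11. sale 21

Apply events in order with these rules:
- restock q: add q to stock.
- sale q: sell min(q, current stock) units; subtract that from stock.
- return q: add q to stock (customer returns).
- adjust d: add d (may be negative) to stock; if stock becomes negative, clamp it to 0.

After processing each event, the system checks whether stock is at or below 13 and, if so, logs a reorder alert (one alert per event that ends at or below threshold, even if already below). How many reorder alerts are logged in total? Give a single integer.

Processing events:
Start: stock = 52
  Event 1 (restock 8): 52 + 8 = 60
  Event 2 (sale 4): sell min(4,60)=4. stock: 60 - 4 = 56. total_sold = 4
  Event 3 (sale 8): sell min(8,56)=8. stock: 56 - 8 = 48. total_sold = 12
  Event 4 (sale 3): sell min(3,48)=3. stock: 48 - 3 = 45. total_sold = 15
  Event 5 (restock 20): 45 + 20 = 65
  Event 6 (return 4): 65 + 4 = 69
  Event 7 (sale 11): sell min(11,69)=11. stock: 69 - 11 = 58. total_sold = 26
  Event 8 (adjust +5): 58 + 5 = 63
  Event 9 (sale 20): sell min(20,63)=20. stock: 63 - 20 = 43. total_sold = 46
  Event 10 (restock 39): 43 + 39 = 82
  Event 11 (sale 21): sell min(21,82)=21. stock: 82 - 21 = 61. total_sold = 67
Final: stock = 61, total_sold = 67

Checking against threshold 13:
  After event 1: stock=60 > 13
  After event 2: stock=56 > 13
  After event 3: stock=48 > 13
  After event 4: stock=45 > 13
  After event 5: stock=65 > 13
  After event 6: stock=69 > 13
  After event 7: stock=58 > 13
  After event 8: stock=63 > 13
  After event 9: stock=43 > 13
  After event 10: stock=82 > 13
  After event 11: stock=61 > 13
Alert events: []. Count = 0

Answer: 0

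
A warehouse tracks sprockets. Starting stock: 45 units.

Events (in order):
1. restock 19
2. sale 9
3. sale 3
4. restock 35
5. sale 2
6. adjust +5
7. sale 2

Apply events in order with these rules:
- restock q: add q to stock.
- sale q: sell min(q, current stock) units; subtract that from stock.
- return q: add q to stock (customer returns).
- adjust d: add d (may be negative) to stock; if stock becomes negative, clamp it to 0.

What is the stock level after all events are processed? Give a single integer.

Processing events:
Start: stock = 45
  Event 1 (restock 19): 45 + 19 = 64
  Event 2 (sale 9): sell min(9,64)=9. stock: 64 - 9 = 55. total_sold = 9
  Event 3 (sale 3): sell min(3,55)=3. stock: 55 - 3 = 52. total_sold = 12
  Event 4 (restock 35): 52 + 35 = 87
  Event 5 (sale 2): sell min(2,87)=2. stock: 87 - 2 = 85. total_sold = 14
  Event 6 (adjust +5): 85 + 5 = 90
  Event 7 (sale 2): sell min(2,90)=2. stock: 90 - 2 = 88. total_sold = 16
Final: stock = 88, total_sold = 16

Answer: 88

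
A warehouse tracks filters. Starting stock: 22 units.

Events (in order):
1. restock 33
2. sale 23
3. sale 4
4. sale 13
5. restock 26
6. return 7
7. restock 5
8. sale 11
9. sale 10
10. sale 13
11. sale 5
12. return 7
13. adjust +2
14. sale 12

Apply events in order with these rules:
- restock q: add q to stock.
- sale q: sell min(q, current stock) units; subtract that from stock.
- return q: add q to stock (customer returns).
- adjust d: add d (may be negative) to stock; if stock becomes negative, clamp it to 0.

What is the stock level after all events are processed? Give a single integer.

Processing events:
Start: stock = 22
  Event 1 (restock 33): 22 + 33 = 55
  Event 2 (sale 23): sell min(23,55)=23. stock: 55 - 23 = 32. total_sold = 23
  Event 3 (sale 4): sell min(4,32)=4. stock: 32 - 4 = 28. total_sold = 27
  Event 4 (sale 13): sell min(13,28)=13. stock: 28 - 13 = 15. total_sold = 40
  Event 5 (restock 26): 15 + 26 = 41
  Event 6 (return 7): 41 + 7 = 48
  Event 7 (restock 5): 48 + 5 = 53
  Event 8 (sale 11): sell min(11,53)=11. stock: 53 - 11 = 42. total_sold = 51
  Event 9 (sale 10): sell min(10,42)=10. stock: 42 - 10 = 32. total_sold = 61
  Event 10 (sale 13): sell min(13,32)=13. stock: 32 - 13 = 19. total_sold = 74
  Event 11 (sale 5): sell min(5,19)=5. stock: 19 - 5 = 14. total_sold = 79
  Event 12 (return 7): 14 + 7 = 21
  Event 13 (adjust +2): 21 + 2 = 23
  Event 14 (sale 12): sell min(12,23)=12. stock: 23 - 12 = 11. total_sold = 91
Final: stock = 11, total_sold = 91

Answer: 11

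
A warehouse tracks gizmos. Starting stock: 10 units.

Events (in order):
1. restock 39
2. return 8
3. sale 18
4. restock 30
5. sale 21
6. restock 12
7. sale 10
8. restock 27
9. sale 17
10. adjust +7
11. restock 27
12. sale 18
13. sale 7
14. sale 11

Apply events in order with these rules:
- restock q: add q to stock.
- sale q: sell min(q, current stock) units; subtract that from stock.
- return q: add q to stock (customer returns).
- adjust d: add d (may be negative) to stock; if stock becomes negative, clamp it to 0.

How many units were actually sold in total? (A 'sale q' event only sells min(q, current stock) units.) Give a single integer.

Answer: 102

Derivation:
Processing events:
Start: stock = 10
  Event 1 (restock 39): 10 + 39 = 49
  Event 2 (return 8): 49 + 8 = 57
  Event 3 (sale 18): sell min(18,57)=18. stock: 57 - 18 = 39. total_sold = 18
  Event 4 (restock 30): 39 + 30 = 69
  Event 5 (sale 21): sell min(21,69)=21. stock: 69 - 21 = 48. total_sold = 39
  Event 6 (restock 12): 48 + 12 = 60
  Event 7 (sale 10): sell min(10,60)=10. stock: 60 - 10 = 50. total_sold = 49
  Event 8 (restock 27): 50 + 27 = 77
  Event 9 (sale 17): sell min(17,77)=17. stock: 77 - 17 = 60. total_sold = 66
  Event 10 (adjust +7): 60 + 7 = 67
  Event 11 (restock 27): 67 + 27 = 94
  Event 12 (sale 18): sell min(18,94)=18. stock: 94 - 18 = 76. total_sold = 84
  Event 13 (sale 7): sell min(7,76)=7. stock: 76 - 7 = 69. total_sold = 91
  Event 14 (sale 11): sell min(11,69)=11. stock: 69 - 11 = 58. total_sold = 102
Final: stock = 58, total_sold = 102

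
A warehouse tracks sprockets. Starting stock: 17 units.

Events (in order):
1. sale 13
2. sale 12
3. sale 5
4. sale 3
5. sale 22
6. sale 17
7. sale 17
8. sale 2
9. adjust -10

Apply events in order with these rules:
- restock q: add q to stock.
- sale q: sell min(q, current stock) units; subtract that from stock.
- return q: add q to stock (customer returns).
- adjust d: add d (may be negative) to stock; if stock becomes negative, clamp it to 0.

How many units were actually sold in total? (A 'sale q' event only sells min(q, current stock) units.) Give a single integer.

Processing events:
Start: stock = 17
  Event 1 (sale 13): sell min(13,17)=13. stock: 17 - 13 = 4. total_sold = 13
  Event 2 (sale 12): sell min(12,4)=4. stock: 4 - 4 = 0. total_sold = 17
  Event 3 (sale 5): sell min(5,0)=0. stock: 0 - 0 = 0. total_sold = 17
  Event 4 (sale 3): sell min(3,0)=0. stock: 0 - 0 = 0. total_sold = 17
  Event 5 (sale 22): sell min(22,0)=0. stock: 0 - 0 = 0. total_sold = 17
  Event 6 (sale 17): sell min(17,0)=0. stock: 0 - 0 = 0. total_sold = 17
  Event 7 (sale 17): sell min(17,0)=0. stock: 0 - 0 = 0. total_sold = 17
  Event 8 (sale 2): sell min(2,0)=0. stock: 0 - 0 = 0. total_sold = 17
  Event 9 (adjust -10): 0 + -10 = 0 (clamped to 0)
Final: stock = 0, total_sold = 17

Answer: 17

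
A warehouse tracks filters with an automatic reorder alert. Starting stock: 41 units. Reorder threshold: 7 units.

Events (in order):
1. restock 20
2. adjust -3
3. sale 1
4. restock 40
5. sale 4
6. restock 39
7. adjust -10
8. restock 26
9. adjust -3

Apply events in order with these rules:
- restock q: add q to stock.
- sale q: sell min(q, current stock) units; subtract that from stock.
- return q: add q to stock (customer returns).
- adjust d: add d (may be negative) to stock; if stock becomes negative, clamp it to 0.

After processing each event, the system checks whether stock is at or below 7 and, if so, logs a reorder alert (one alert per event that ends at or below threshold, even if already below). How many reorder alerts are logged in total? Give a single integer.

Processing events:
Start: stock = 41
  Event 1 (restock 20): 41 + 20 = 61
  Event 2 (adjust -3): 61 + -3 = 58
  Event 3 (sale 1): sell min(1,58)=1. stock: 58 - 1 = 57. total_sold = 1
  Event 4 (restock 40): 57 + 40 = 97
  Event 5 (sale 4): sell min(4,97)=4. stock: 97 - 4 = 93. total_sold = 5
  Event 6 (restock 39): 93 + 39 = 132
  Event 7 (adjust -10): 132 + -10 = 122
  Event 8 (restock 26): 122 + 26 = 148
  Event 9 (adjust -3): 148 + -3 = 145
Final: stock = 145, total_sold = 5

Checking against threshold 7:
  After event 1: stock=61 > 7
  After event 2: stock=58 > 7
  After event 3: stock=57 > 7
  After event 4: stock=97 > 7
  After event 5: stock=93 > 7
  After event 6: stock=132 > 7
  After event 7: stock=122 > 7
  After event 8: stock=148 > 7
  After event 9: stock=145 > 7
Alert events: []. Count = 0

Answer: 0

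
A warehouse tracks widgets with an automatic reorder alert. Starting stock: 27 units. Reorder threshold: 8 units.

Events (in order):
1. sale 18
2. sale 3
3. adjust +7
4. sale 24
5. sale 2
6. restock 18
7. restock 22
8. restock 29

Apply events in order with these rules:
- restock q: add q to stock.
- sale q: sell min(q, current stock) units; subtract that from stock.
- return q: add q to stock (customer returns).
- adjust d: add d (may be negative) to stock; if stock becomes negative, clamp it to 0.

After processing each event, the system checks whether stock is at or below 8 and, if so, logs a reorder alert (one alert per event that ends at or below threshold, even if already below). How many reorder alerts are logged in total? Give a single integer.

Processing events:
Start: stock = 27
  Event 1 (sale 18): sell min(18,27)=18. stock: 27 - 18 = 9. total_sold = 18
  Event 2 (sale 3): sell min(3,9)=3. stock: 9 - 3 = 6. total_sold = 21
  Event 3 (adjust +7): 6 + 7 = 13
  Event 4 (sale 24): sell min(24,13)=13. stock: 13 - 13 = 0. total_sold = 34
  Event 5 (sale 2): sell min(2,0)=0. stock: 0 - 0 = 0. total_sold = 34
  Event 6 (restock 18): 0 + 18 = 18
  Event 7 (restock 22): 18 + 22 = 40
  Event 8 (restock 29): 40 + 29 = 69
Final: stock = 69, total_sold = 34

Checking against threshold 8:
  After event 1: stock=9 > 8
  After event 2: stock=6 <= 8 -> ALERT
  After event 3: stock=13 > 8
  After event 4: stock=0 <= 8 -> ALERT
  After event 5: stock=0 <= 8 -> ALERT
  After event 6: stock=18 > 8
  After event 7: stock=40 > 8
  After event 8: stock=69 > 8
Alert events: [2, 4, 5]. Count = 3

Answer: 3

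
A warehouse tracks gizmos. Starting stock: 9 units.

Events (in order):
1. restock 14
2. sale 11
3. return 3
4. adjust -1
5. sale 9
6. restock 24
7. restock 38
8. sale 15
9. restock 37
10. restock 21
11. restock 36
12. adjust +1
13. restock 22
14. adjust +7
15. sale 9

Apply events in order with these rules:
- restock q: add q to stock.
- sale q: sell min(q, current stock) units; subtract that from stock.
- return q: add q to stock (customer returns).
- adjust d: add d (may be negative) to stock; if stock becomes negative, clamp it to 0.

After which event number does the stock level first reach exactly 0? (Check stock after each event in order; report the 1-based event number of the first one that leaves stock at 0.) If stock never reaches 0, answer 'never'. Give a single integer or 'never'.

Processing events:
Start: stock = 9
  Event 1 (restock 14): 9 + 14 = 23
  Event 2 (sale 11): sell min(11,23)=11. stock: 23 - 11 = 12. total_sold = 11
  Event 3 (return 3): 12 + 3 = 15
  Event 4 (adjust -1): 15 + -1 = 14
  Event 5 (sale 9): sell min(9,14)=9. stock: 14 - 9 = 5. total_sold = 20
  Event 6 (restock 24): 5 + 24 = 29
  Event 7 (restock 38): 29 + 38 = 67
  Event 8 (sale 15): sell min(15,67)=15. stock: 67 - 15 = 52. total_sold = 35
  Event 9 (restock 37): 52 + 37 = 89
  Event 10 (restock 21): 89 + 21 = 110
  Event 11 (restock 36): 110 + 36 = 146
  Event 12 (adjust +1): 146 + 1 = 147
  Event 13 (restock 22): 147 + 22 = 169
  Event 14 (adjust +7): 169 + 7 = 176
  Event 15 (sale 9): sell min(9,176)=9. stock: 176 - 9 = 167. total_sold = 44
Final: stock = 167, total_sold = 44

Stock never reaches 0.

Answer: never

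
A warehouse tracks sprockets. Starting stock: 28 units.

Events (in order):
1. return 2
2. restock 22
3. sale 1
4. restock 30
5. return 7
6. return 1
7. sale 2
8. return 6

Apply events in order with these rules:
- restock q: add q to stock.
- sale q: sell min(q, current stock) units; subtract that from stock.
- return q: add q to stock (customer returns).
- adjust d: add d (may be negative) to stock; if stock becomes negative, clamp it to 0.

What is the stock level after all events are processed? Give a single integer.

Processing events:
Start: stock = 28
  Event 1 (return 2): 28 + 2 = 30
  Event 2 (restock 22): 30 + 22 = 52
  Event 3 (sale 1): sell min(1,52)=1. stock: 52 - 1 = 51. total_sold = 1
  Event 4 (restock 30): 51 + 30 = 81
  Event 5 (return 7): 81 + 7 = 88
  Event 6 (return 1): 88 + 1 = 89
  Event 7 (sale 2): sell min(2,89)=2. stock: 89 - 2 = 87. total_sold = 3
  Event 8 (return 6): 87 + 6 = 93
Final: stock = 93, total_sold = 3

Answer: 93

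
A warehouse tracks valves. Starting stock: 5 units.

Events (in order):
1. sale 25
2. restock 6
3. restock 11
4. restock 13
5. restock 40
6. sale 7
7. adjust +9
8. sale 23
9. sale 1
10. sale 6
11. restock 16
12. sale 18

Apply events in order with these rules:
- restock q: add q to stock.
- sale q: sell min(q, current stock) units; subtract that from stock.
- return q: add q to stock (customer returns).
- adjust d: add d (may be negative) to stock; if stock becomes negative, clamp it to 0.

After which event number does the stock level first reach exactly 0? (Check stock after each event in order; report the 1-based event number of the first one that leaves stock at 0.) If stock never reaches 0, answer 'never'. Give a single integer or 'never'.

Answer: 1

Derivation:
Processing events:
Start: stock = 5
  Event 1 (sale 25): sell min(25,5)=5. stock: 5 - 5 = 0. total_sold = 5
  Event 2 (restock 6): 0 + 6 = 6
  Event 3 (restock 11): 6 + 11 = 17
  Event 4 (restock 13): 17 + 13 = 30
  Event 5 (restock 40): 30 + 40 = 70
  Event 6 (sale 7): sell min(7,70)=7. stock: 70 - 7 = 63. total_sold = 12
  Event 7 (adjust +9): 63 + 9 = 72
  Event 8 (sale 23): sell min(23,72)=23. stock: 72 - 23 = 49. total_sold = 35
  Event 9 (sale 1): sell min(1,49)=1. stock: 49 - 1 = 48. total_sold = 36
  Event 10 (sale 6): sell min(6,48)=6. stock: 48 - 6 = 42. total_sold = 42
  Event 11 (restock 16): 42 + 16 = 58
  Event 12 (sale 18): sell min(18,58)=18. stock: 58 - 18 = 40. total_sold = 60
Final: stock = 40, total_sold = 60

First zero at event 1.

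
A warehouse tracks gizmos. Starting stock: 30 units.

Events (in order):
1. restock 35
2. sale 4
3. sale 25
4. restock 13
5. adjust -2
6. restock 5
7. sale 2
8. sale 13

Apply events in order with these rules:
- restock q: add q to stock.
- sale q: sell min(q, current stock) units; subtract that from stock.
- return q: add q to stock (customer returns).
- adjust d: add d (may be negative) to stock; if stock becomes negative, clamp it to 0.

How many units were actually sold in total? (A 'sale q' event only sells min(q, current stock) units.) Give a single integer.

Answer: 44

Derivation:
Processing events:
Start: stock = 30
  Event 1 (restock 35): 30 + 35 = 65
  Event 2 (sale 4): sell min(4,65)=4. stock: 65 - 4 = 61. total_sold = 4
  Event 3 (sale 25): sell min(25,61)=25. stock: 61 - 25 = 36. total_sold = 29
  Event 4 (restock 13): 36 + 13 = 49
  Event 5 (adjust -2): 49 + -2 = 47
  Event 6 (restock 5): 47 + 5 = 52
  Event 7 (sale 2): sell min(2,52)=2. stock: 52 - 2 = 50. total_sold = 31
  Event 8 (sale 13): sell min(13,50)=13. stock: 50 - 13 = 37. total_sold = 44
Final: stock = 37, total_sold = 44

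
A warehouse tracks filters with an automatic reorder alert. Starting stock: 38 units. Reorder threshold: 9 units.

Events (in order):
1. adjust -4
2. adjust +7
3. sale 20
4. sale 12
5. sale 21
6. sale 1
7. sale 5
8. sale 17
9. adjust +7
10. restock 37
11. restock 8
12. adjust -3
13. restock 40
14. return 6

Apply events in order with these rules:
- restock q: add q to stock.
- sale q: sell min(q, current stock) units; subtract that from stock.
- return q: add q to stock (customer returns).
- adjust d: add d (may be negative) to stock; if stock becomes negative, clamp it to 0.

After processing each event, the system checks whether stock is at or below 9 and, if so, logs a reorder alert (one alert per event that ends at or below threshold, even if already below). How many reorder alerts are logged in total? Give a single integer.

Answer: 6

Derivation:
Processing events:
Start: stock = 38
  Event 1 (adjust -4): 38 + -4 = 34
  Event 2 (adjust +7): 34 + 7 = 41
  Event 3 (sale 20): sell min(20,41)=20. stock: 41 - 20 = 21. total_sold = 20
  Event 4 (sale 12): sell min(12,21)=12. stock: 21 - 12 = 9. total_sold = 32
  Event 5 (sale 21): sell min(21,9)=9. stock: 9 - 9 = 0. total_sold = 41
  Event 6 (sale 1): sell min(1,0)=0. stock: 0 - 0 = 0. total_sold = 41
  Event 7 (sale 5): sell min(5,0)=0. stock: 0 - 0 = 0. total_sold = 41
  Event 8 (sale 17): sell min(17,0)=0. stock: 0 - 0 = 0. total_sold = 41
  Event 9 (adjust +7): 0 + 7 = 7
  Event 10 (restock 37): 7 + 37 = 44
  Event 11 (restock 8): 44 + 8 = 52
  Event 12 (adjust -3): 52 + -3 = 49
  Event 13 (restock 40): 49 + 40 = 89
  Event 14 (return 6): 89 + 6 = 95
Final: stock = 95, total_sold = 41

Checking against threshold 9:
  After event 1: stock=34 > 9
  After event 2: stock=41 > 9
  After event 3: stock=21 > 9
  After event 4: stock=9 <= 9 -> ALERT
  After event 5: stock=0 <= 9 -> ALERT
  After event 6: stock=0 <= 9 -> ALERT
  After event 7: stock=0 <= 9 -> ALERT
  After event 8: stock=0 <= 9 -> ALERT
  After event 9: stock=7 <= 9 -> ALERT
  After event 10: stock=44 > 9
  After event 11: stock=52 > 9
  After event 12: stock=49 > 9
  After event 13: stock=89 > 9
  After event 14: stock=95 > 9
Alert events: [4, 5, 6, 7, 8, 9]. Count = 6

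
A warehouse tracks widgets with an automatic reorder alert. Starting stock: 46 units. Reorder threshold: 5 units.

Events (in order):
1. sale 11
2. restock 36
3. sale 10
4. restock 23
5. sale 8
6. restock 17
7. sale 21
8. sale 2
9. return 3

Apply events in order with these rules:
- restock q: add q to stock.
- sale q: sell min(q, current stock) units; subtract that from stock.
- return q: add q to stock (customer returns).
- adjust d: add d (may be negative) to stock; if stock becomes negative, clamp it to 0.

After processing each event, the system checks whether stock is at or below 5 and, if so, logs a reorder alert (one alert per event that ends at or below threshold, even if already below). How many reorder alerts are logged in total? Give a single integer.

Answer: 0

Derivation:
Processing events:
Start: stock = 46
  Event 1 (sale 11): sell min(11,46)=11. stock: 46 - 11 = 35. total_sold = 11
  Event 2 (restock 36): 35 + 36 = 71
  Event 3 (sale 10): sell min(10,71)=10. stock: 71 - 10 = 61. total_sold = 21
  Event 4 (restock 23): 61 + 23 = 84
  Event 5 (sale 8): sell min(8,84)=8. stock: 84 - 8 = 76. total_sold = 29
  Event 6 (restock 17): 76 + 17 = 93
  Event 7 (sale 21): sell min(21,93)=21. stock: 93 - 21 = 72. total_sold = 50
  Event 8 (sale 2): sell min(2,72)=2. stock: 72 - 2 = 70. total_sold = 52
  Event 9 (return 3): 70 + 3 = 73
Final: stock = 73, total_sold = 52

Checking against threshold 5:
  After event 1: stock=35 > 5
  After event 2: stock=71 > 5
  After event 3: stock=61 > 5
  After event 4: stock=84 > 5
  After event 5: stock=76 > 5
  After event 6: stock=93 > 5
  After event 7: stock=72 > 5
  After event 8: stock=70 > 5
  After event 9: stock=73 > 5
Alert events: []. Count = 0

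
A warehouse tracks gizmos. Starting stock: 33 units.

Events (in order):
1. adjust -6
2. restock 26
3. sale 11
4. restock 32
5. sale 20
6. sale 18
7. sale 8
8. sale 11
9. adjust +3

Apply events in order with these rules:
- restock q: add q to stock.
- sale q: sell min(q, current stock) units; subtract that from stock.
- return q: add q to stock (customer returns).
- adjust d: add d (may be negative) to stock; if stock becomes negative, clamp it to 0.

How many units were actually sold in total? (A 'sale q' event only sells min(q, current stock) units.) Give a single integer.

Processing events:
Start: stock = 33
  Event 1 (adjust -6): 33 + -6 = 27
  Event 2 (restock 26): 27 + 26 = 53
  Event 3 (sale 11): sell min(11,53)=11. stock: 53 - 11 = 42. total_sold = 11
  Event 4 (restock 32): 42 + 32 = 74
  Event 5 (sale 20): sell min(20,74)=20. stock: 74 - 20 = 54. total_sold = 31
  Event 6 (sale 18): sell min(18,54)=18. stock: 54 - 18 = 36. total_sold = 49
  Event 7 (sale 8): sell min(8,36)=8. stock: 36 - 8 = 28. total_sold = 57
  Event 8 (sale 11): sell min(11,28)=11. stock: 28 - 11 = 17. total_sold = 68
  Event 9 (adjust +3): 17 + 3 = 20
Final: stock = 20, total_sold = 68

Answer: 68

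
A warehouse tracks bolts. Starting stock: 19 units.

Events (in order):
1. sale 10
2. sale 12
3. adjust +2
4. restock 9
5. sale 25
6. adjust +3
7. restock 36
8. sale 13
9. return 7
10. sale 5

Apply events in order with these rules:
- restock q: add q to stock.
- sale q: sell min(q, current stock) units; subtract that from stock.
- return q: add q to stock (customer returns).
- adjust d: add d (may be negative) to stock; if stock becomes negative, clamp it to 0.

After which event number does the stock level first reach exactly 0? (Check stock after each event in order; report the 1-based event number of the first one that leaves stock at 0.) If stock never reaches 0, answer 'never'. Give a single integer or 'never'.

Processing events:
Start: stock = 19
  Event 1 (sale 10): sell min(10,19)=10. stock: 19 - 10 = 9. total_sold = 10
  Event 2 (sale 12): sell min(12,9)=9. stock: 9 - 9 = 0. total_sold = 19
  Event 3 (adjust +2): 0 + 2 = 2
  Event 4 (restock 9): 2 + 9 = 11
  Event 5 (sale 25): sell min(25,11)=11. stock: 11 - 11 = 0. total_sold = 30
  Event 6 (adjust +3): 0 + 3 = 3
  Event 7 (restock 36): 3 + 36 = 39
  Event 8 (sale 13): sell min(13,39)=13. stock: 39 - 13 = 26. total_sold = 43
  Event 9 (return 7): 26 + 7 = 33
  Event 10 (sale 5): sell min(5,33)=5. stock: 33 - 5 = 28. total_sold = 48
Final: stock = 28, total_sold = 48

First zero at event 2.

Answer: 2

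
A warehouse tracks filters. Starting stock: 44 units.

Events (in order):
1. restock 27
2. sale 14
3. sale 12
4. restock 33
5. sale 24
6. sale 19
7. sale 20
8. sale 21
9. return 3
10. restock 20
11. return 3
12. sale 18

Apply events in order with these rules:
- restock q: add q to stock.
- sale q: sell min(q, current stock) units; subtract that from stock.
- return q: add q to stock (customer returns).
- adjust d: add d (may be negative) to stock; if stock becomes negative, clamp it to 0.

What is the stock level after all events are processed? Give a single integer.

Processing events:
Start: stock = 44
  Event 1 (restock 27): 44 + 27 = 71
  Event 2 (sale 14): sell min(14,71)=14. stock: 71 - 14 = 57. total_sold = 14
  Event 3 (sale 12): sell min(12,57)=12. stock: 57 - 12 = 45. total_sold = 26
  Event 4 (restock 33): 45 + 33 = 78
  Event 5 (sale 24): sell min(24,78)=24. stock: 78 - 24 = 54. total_sold = 50
  Event 6 (sale 19): sell min(19,54)=19. stock: 54 - 19 = 35. total_sold = 69
  Event 7 (sale 20): sell min(20,35)=20. stock: 35 - 20 = 15. total_sold = 89
  Event 8 (sale 21): sell min(21,15)=15. stock: 15 - 15 = 0. total_sold = 104
  Event 9 (return 3): 0 + 3 = 3
  Event 10 (restock 20): 3 + 20 = 23
  Event 11 (return 3): 23 + 3 = 26
  Event 12 (sale 18): sell min(18,26)=18. stock: 26 - 18 = 8. total_sold = 122
Final: stock = 8, total_sold = 122

Answer: 8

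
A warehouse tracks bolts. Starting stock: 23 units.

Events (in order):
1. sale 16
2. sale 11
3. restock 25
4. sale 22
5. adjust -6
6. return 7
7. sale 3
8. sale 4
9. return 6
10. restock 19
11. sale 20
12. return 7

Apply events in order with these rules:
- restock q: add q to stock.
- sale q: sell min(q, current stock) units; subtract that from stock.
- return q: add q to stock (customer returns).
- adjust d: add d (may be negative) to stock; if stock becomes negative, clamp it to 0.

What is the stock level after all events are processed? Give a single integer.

Processing events:
Start: stock = 23
  Event 1 (sale 16): sell min(16,23)=16. stock: 23 - 16 = 7. total_sold = 16
  Event 2 (sale 11): sell min(11,7)=7. stock: 7 - 7 = 0. total_sold = 23
  Event 3 (restock 25): 0 + 25 = 25
  Event 4 (sale 22): sell min(22,25)=22. stock: 25 - 22 = 3. total_sold = 45
  Event 5 (adjust -6): 3 + -6 = 0 (clamped to 0)
  Event 6 (return 7): 0 + 7 = 7
  Event 7 (sale 3): sell min(3,7)=3. stock: 7 - 3 = 4. total_sold = 48
  Event 8 (sale 4): sell min(4,4)=4. stock: 4 - 4 = 0. total_sold = 52
  Event 9 (return 6): 0 + 6 = 6
  Event 10 (restock 19): 6 + 19 = 25
  Event 11 (sale 20): sell min(20,25)=20. stock: 25 - 20 = 5. total_sold = 72
  Event 12 (return 7): 5 + 7 = 12
Final: stock = 12, total_sold = 72

Answer: 12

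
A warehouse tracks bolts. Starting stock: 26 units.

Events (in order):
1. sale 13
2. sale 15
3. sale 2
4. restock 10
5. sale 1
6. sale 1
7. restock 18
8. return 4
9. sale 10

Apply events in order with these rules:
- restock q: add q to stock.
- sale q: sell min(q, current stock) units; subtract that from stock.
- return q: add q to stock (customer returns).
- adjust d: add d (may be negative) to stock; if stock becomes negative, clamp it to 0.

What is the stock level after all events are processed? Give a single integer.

Answer: 20

Derivation:
Processing events:
Start: stock = 26
  Event 1 (sale 13): sell min(13,26)=13. stock: 26 - 13 = 13. total_sold = 13
  Event 2 (sale 15): sell min(15,13)=13. stock: 13 - 13 = 0. total_sold = 26
  Event 3 (sale 2): sell min(2,0)=0. stock: 0 - 0 = 0. total_sold = 26
  Event 4 (restock 10): 0 + 10 = 10
  Event 5 (sale 1): sell min(1,10)=1. stock: 10 - 1 = 9. total_sold = 27
  Event 6 (sale 1): sell min(1,9)=1. stock: 9 - 1 = 8. total_sold = 28
  Event 7 (restock 18): 8 + 18 = 26
  Event 8 (return 4): 26 + 4 = 30
  Event 9 (sale 10): sell min(10,30)=10. stock: 30 - 10 = 20. total_sold = 38
Final: stock = 20, total_sold = 38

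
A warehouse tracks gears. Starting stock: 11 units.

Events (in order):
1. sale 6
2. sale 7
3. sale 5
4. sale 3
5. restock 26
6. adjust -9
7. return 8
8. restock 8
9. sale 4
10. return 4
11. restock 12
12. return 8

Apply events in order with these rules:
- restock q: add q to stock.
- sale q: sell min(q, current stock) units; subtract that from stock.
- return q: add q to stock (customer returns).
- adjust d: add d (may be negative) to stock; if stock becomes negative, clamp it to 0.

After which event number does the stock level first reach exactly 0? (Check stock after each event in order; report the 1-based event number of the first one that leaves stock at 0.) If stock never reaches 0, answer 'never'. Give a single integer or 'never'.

Processing events:
Start: stock = 11
  Event 1 (sale 6): sell min(6,11)=6. stock: 11 - 6 = 5. total_sold = 6
  Event 2 (sale 7): sell min(7,5)=5. stock: 5 - 5 = 0. total_sold = 11
  Event 3 (sale 5): sell min(5,0)=0. stock: 0 - 0 = 0. total_sold = 11
  Event 4 (sale 3): sell min(3,0)=0. stock: 0 - 0 = 0. total_sold = 11
  Event 5 (restock 26): 0 + 26 = 26
  Event 6 (adjust -9): 26 + -9 = 17
  Event 7 (return 8): 17 + 8 = 25
  Event 8 (restock 8): 25 + 8 = 33
  Event 9 (sale 4): sell min(4,33)=4. stock: 33 - 4 = 29. total_sold = 15
  Event 10 (return 4): 29 + 4 = 33
  Event 11 (restock 12): 33 + 12 = 45
  Event 12 (return 8): 45 + 8 = 53
Final: stock = 53, total_sold = 15

First zero at event 2.

Answer: 2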